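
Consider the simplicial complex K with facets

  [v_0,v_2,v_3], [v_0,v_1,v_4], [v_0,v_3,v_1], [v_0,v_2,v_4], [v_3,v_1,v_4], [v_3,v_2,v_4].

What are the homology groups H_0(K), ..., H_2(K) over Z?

H_0 = Z,  H_1 = 0,  H_2 = Z.

We work with the vertex ordering v_0 < v_1 < v_2 < v_3 < v_4. The simplices of K, each written with vertices in increasing order, are:

  0-simplices (5): [v_0], [v_1], [v_2], [v_3], [v_4]
  1-simplices (9): [v_0,v_1], [v_0,v_2], [v_0,v_3], [v_0,v_4], [v_1,v_3], [v_1,v_4], [v_2,v_3], [v_2,v_4], [v_3,v_4]
  2-simplices (6): [v_0,v_1,v_3], [v_0,v_1,v_4], [v_0,v_2,v_3], [v_0,v_2,v_4], [v_1,v_3,v_4], [v_2,v_3,v_4]

giving chain groups C_0 ≅ Z^5, C_1 ≅ Z^9, C_2 ≅ Z^6.

Boundary ∂_1: C_1 → C_0 maps an edge to its endpoints' difference, ∂[p,q] = q − p. For instance
  ∂[v_0,v_3] = [v_3] − [v_0].
The resulting 5×9 matrix has rank 4, and its Smith normal form has invariant factors (1,1,1,1).

The boundary map ∂_2: C_2 → C_1 maps a triangle to the signed sum of its edges. For instance
  ∂[v_2,v_3,v_4] = [v_3,v_4] − [v_2,v_4] + [v_2,v_3],
  ∂[v_0,v_2,v_4] = [v_2,v_4] − [v_0,v_4] + [v_0,v_2].
The 9×6 boundary matrix has rank 5 and Smith normal form diag(1,1,1,1,1).

Now H_k = ker ∂_k / im ∂_{k+1}, so:

  H_0: rank C_0 − rank ∂_1 = 5 − 4 = 1, and the invariant factors of ∂_1 are all 1, so H_0 ≅ Z.
  H_1: rank ker ∂_1 − rank ∂_2 = (9 − 4) − 5 = 0, and the invariant factors of ∂_2 are all 1, so H_1 ≅ 0.
  H_2: rank ker ∂_2 − rank ∂_3 = (6 − 5) − 0 = 1, and there is no ∂_3, so H_2 ≅ Z.

As a check, the Euler characteristic is 5 − 9 + 6 = 2, which agrees with 1 − 0 + 1 = 2.
(K is a triangulation of the 2-sphere S^2.)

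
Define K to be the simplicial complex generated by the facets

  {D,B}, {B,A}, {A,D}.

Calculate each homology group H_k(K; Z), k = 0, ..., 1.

H_0 ≅ Z,  H_1 ≅ Z.

Order the vertices as A < B < D. Listing each simplex with vertices in this order, K has dimension 1 with simplices:

  0-simplices (3): A, B, D
  1-simplices (3): AB, AD, BD

so the chain groups are C_0 ≅ Z^3, C_1 ≅ Z^3.

The boundary map ∂_1: C_1 → C_0 is given by ∂[p,q] = [q] − [p]. For instance
  ∂AB = B − A.
The 3×3 boundary matrix has rank 2 and Smith normal form diag(1,1).

From H_k ≅ ker(∂_k) / im(∂_{k+1}) we obtain:

  H_0: rank C_0 − rank ∂_1 = 3 − 2 = 1, and the invariant factors of ∂_1 are all 1, so H_0 = Z.
  H_1: rank ker ∂_1 − rank ∂_2 = (3 − 2) − 0 = 1, and there is no ∂_2, so H_1 = Z.

As a check, the Euler characteristic is 3 − 3 = 0, which agrees with 1 − 1 = 0.
(K is a triangulation of the circle S^1.)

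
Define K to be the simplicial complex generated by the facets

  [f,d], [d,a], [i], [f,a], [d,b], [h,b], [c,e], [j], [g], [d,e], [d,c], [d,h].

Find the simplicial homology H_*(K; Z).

We work with the vertex ordering a < b < c < d < e < f < g < h < i < j. The simplices of K, each written with vertices in increasing order, are:

  0-simplices (10): a, b, c, d, e, f, g, h, i, j
  1-simplices (9): ad, af, bd, bh, cd, ce, de, df, dh

Hence C_0 ≅ Z^10, C_1 ≅ Z^9.

The boundary map ∂_1: C_1 → C_0 maps an edge to its endpoints' difference, ∂[p,q] = q − p.
This gives a 10×9 integer matrix of rank 6; reducing to Smith normal form yields diagonal entries (1,1,1,1,1,1).

Reading off H_k = ker ∂_k / im ∂_{k+1}:

  H_0: rank C_0 − rank ∂_1 = 10 − 6 = 4, and the invariant factors of ∂_1 are all 1, so H_0 ≅ Z^4.
  H_1: rank ker ∂_1 − rank ∂_2 = (9 − 6) − 0 = 3, and there is no ∂_2, so H_1 ≅ Z^3.

H_0 = Z^4,  H_1 = Z^3.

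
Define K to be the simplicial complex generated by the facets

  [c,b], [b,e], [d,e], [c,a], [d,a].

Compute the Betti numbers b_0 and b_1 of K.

K has 5 vertices, 5 edges.
rank ∂_0 = 0, rank ∂_1 = 4 ⇒ b_0 = 5 − 0 − 4 = 1; all invariant factors of ∂_1 are 1 so no torsion. So H_0 = Z.
rank ∂_1 = 4, rank ∂_2 = 0 ⇒ b_1 = 5 − 4 − 0 = 1. So H_1 = Z.

b_0 = 1, b_1 = 1.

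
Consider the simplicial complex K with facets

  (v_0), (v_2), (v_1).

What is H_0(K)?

H_0 = Z^3.

We work with the vertex ordering v_0 < v_1 < v_2. The simplices of K, each written with vertices in increasing order, are:

  0-simplices (3): [v_0], [v_1], [v_2]

giving chain groups C_0 ≅ Z^3.

From H_k ≅ ker(∂_k) / im(∂_{k+1}) we obtain:

  H_0: rank C_0 − rank ∂_1 = 3 − 0 = 3, and there is no ∂_1, so H_0 = Z^3.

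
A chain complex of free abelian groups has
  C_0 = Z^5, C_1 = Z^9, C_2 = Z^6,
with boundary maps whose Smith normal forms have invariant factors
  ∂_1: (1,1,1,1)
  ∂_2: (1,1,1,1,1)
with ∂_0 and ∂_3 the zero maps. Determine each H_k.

H_0 = Z,  H_1 = 0,  H_2 = Z.

H_0: b_0 = 5 − 0 − 4 = 1; torsion from ∂_1 factors > 1: none. So H_0 = Z.
H_1: b_1 = 9 − 4 − 5 = 0; torsion from ∂_2 factors > 1: none. So H_1 = 0.
H_2: b_2 = 6 − 5 − 0 = 1; torsion from ∂_3 factors > 1: none. So H_2 = Z.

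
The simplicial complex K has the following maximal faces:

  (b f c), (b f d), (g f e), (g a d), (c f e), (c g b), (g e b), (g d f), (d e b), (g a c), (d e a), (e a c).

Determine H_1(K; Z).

Take the total order a < b < c < d < e < f < g on the vertex set. Then K (dimension 2) consists of the simplices:

  0-simplices (7): a, b, c, d, e, f, g
  1-simplices (18): ac, ad, ae, ag, bc, bd, be, bf, bg, ce, cf, cg, de, df, dg, ef, eg, fg
  2-simplices (12): ace, acg, ade, adg, bcf, bcg, bde, bdf, beg, cef, dfg, efg

Hence C_0 ≅ Z^7, C_1 ≅ Z^18, C_2 ≅ Z^12.

Boundary ∂_1: C_1 → C_0 sends each edge [p,q] (with p < q) to q − p. For instance
  ∂ac = c − a.
The 7×18 boundary matrix has rank 6 and Smith normal form diag(1,1,1,1,1,1).

∂_2: C_2 → C_1 acts by ∂[p,q,r] = [q,r] − [p,r] + [p,q]. For instance
  ∂bdf = df − bf + bd,
  ∂bde = de − be + bd.
As a 18×12 matrix over Z this has rank 12, with invariant factors (1,1,1,1,1,1,1,1,1,1,1,2).

Reading off H_k = ker ∂_k / im ∂_{k+1}:

  H_1: rank ker ∂_1 − rank ∂_2 = (18 − 6) − 12 = 0, and ∂_2 has invariant factor 2 > 1, so H_1 = Z/2Z.

H_1 ≅ Z/2Z.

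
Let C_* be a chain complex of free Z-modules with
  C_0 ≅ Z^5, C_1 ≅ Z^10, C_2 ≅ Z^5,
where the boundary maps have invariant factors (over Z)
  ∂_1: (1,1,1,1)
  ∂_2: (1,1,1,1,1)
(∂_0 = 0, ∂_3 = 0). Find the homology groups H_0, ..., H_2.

H_0 ≅ Z,  H_1 ≅ Z,  H_2 = 0.

H_0: b_0 = 5 − 0 − 4 = 1; torsion from ∂_1 factors > 1: none. So H_0 ≅ Z.
H_1: b_1 = 10 − 4 − 5 = 1; torsion from ∂_2 factors > 1: none. So H_1 ≅ Z.
H_2: b_2 = 5 − 5 − 0 = 0; torsion from ∂_3 factors > 1: none. So H_2 ≅ 0.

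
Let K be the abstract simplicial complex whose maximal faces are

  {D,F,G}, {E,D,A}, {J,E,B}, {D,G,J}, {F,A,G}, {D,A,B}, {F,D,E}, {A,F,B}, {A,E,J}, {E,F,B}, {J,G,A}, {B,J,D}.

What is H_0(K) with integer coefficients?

Order the vertices as A < B < D < E < F < G < J. Listing each simplex with vertices in this order, K has dimension 2 with simplices:

  0-simplices (7): A, B, D, E, F, G, J
  1-simplices (18): AB, AD, AE, AF, AG, AJ, BD, BE, BF, BJ, DE, DF, DG, DJ, EF, EJ, FG, GJ
  2-simplices (12): ABD, ABF, ADE, AEJ, AFG, AGJ, BDJ, BEF, BEJ, DEF, DFG, DGJ

so the chain groups are C_0 ≅ Z^7, C_1 ≅ Z^18, C_2 ≅ Z^12.

∂_1: C_1 → C_0 sends each edge [p,q] (with p < q) to q − p. For instance
  ∂BJ = J − B.
This gives a 7×18 integer matrix of rank 6; reducing to Smith normal form yields diagonal entries (1,1,1,1,1,1).

Boundary ∂_2: C_2 → C_1 sends each 2-simplex [p,q,r] to [q,r] − [p,r] + [p,q]. For instance
  ∂AGJ = GJ − AJ + AG,
  ∂AFG = FG − AG + AF.
The 18×12 boundary matrix has rank 12 and Smith normal form diag(1,1,1,1,1,1,1,1,1,1,1,2).

Computing H_k = (kernel of ∂_k) / (image of ∂_{k+1}):

  H_0: rank C_0 − rank ∂_1 = 7 − 6 = 1, and the invariant factors of ∂_1 are all 1, so H_0 = Z.

(K is a triangulation of the real projective plane RP^2.)

H_0 = Z.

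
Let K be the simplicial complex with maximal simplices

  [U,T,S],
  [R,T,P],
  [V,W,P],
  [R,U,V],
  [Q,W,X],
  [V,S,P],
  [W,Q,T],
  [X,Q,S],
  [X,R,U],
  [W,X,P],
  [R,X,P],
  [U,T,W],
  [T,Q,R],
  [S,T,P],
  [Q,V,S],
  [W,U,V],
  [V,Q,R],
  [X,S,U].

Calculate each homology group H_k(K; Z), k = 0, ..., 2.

H_0 = Z,  H_1 = Z^2,  H_2 = Z.

Fix the vertex order P < Q < R < S < T < U < V < W < X and write every simplex with vertices in increasing order. Then dim K = 2 and the simplices of K are:

  0-simplices (9): P, Q, R, S, T, U, V, W, X
  1-simplices (27): PR, PS, PT, PV, PW, PX, QR, QS, QT, QV, QW, QX, RT, RU, RV, RX, ST, SU, SV, SX, TU, TW, UV, UW, UX, VW, WX
  2-simplices (18): PRT, PRX, PST, PSV, PVW, PWX, QRT, QRV, QSV, QSX, QTW, QWX, RUV, RUX, STU, SUX, TUW, UVW

giving chain groups C_0 ≅ Z^9, C_1 ≅ Z^27, C_2 ≅ Z^18.

∂_1: C_1 → C_0 sends each edge [p,q] (with p < q) to q − p.
As a 9×27 matrix over Z this has rank 8, with invariant factors (1,1,1,1,1,1,1,1).

∂_2: C_2 → C_1 sends each 2-simplex [p,q,r] to [q,r] − [p,r] + [p,q]. For instance
  ∂PST = ST − PT + PS,
  ∂PRT = RT − PT + PR.
The 27×18 boundary matrix has rank 17 and Smith normal form diag(1,1,1,1,1,1,1,1,1,1,1,1,1,1,1,1,1).

From H_k ≅ ker(∂_k) / im(∂_{k+1}) we obtain:

  H_0: rank C_0 − rank ∂_1 = 9 − 8 = 1, and the invariant factors of ∂_1 are all 1, so H_0 ≅ Z.
  H_1: rank ker ∂_1 − rank ∂_2 = (27 − 8) − 17 = 2, and the invariant factors of ∂_2 are all 1, so H_1 ≅ Z^2.
  H_2: rank ker ∂_2 − rank ∂_3 = (18 − 17) − 0 = 1, and there is no ∂_3, so H_2 ≅ Z.

As a check, the Euler characteristic is 9 − 27 + 18 = 0, which agrees with 1 − 2 + 1 = 0.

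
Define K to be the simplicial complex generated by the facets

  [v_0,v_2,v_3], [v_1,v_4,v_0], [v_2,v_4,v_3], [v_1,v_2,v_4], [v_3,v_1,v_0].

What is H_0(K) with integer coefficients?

H_0 = Z.

Take the total order v_0 < v_1 < v_2 < v_3 < v_4 on the vertex set. Then K (dimension 2) consists of the simplices:

  0-simplices (5): [v_0], [v_1], [v_2], [v_3], [v_4]
  1-simplices (10): [v_0,v_1], [v_0,v_2], [v_0,v_3], [v_0,v_4], [v_1,v_2], [v_1,v_3], [v_1,v_4], [v_2,v_3], [v_2,v_4], [v_3,v_4]
  2-simplices (5): [v_0,v_1,v_3], [v_0,v_1,v_4], [v_0,v_2,v_3], [v_1,v_2,v_4], [v_2,v_3,v_4]

giving chain groups C_0 ≅ Z^5, C_1 ≅ Z^10, C_2 ≅ Z^5.

The boundary map ∂_1: C_1 → C_0 sends each edge [p,q] (with p < q) to q − p. For instance
  ∂[v_0,v_1] = [v_1] − [v_0].
This gives a 5×10 integer matrix of rank 4; reducing to Smith normal form yields diagonal entries (1,1,1,1).

Boundary ∂_2: C_2 → C_1 maps a triangle to the signed sum of its edges. For instance
  ∂[v_0,v_2,v_3] = [v_2,v_3] − [v_0,v_3] + [v_0,v_2],
  ∂[v_0,v_1,v_4] = [v_1,v_4] − [v_0,v_4] + [v_0,v_1].
As a 10×5 matrix over Z this has rank 5, with invariant factors (1,1,1,1,1).

Reading off H_k = ker ∂_k / im ∂_{k+1}:

  H_0: rank C_0 − rank ∂_1 = 5 − 4 = 1, and the invariant factors of ∂_1 are all 1, so H_0 ≅ Z.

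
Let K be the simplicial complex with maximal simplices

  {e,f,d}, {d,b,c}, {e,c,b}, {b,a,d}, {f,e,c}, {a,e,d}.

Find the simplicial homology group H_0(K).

Order the vertices as a < b < c < d < e < f. Listing each simplex with vertices in this order, K has dimension 2 with simplices:

  0-simplices (6): a, b, c, d, e, f
  1-simplices (12): ab, ad, ae, bc, bd, be, cd, ce, cf, de, df, ef
  2-simplices (6): abd, ade, bcd, bce, cef, def

giving chain groups C_0 ≅ Z^6, C_1 ≅ Z^12, C_2 ≅ Z^6.

Boundary ∂_1: C_1 → C_0 sends each edge [p,q] (with p < q) to q − p. For instance
  ∂bd = d − b.
The resulting 6×12 matrix has rank 5, and its Smith normal form has invariant factors (1,1,1,1,1).

Boundary ∂_2: C_2 → C_1 maps a triangle to the signed sum of its edges. For instance
  ∂ade = de − ae + ad,
  ∂cef = ef − cf + ce.
This gives a 12×6 integer matrix of rank 6; reducing to Smith normal form yields diagonal entries (1,1,1,1,1,1).

From H_k ≅ ker(∂_k) / im(∂_{k+1}) we obtain:

  H_0: rank C_0 − rank ∂_1 = 6 − 5 = 1, and the invariant factors of ∂_1 are all 1, so H_0 = Z.

H_0 = Z.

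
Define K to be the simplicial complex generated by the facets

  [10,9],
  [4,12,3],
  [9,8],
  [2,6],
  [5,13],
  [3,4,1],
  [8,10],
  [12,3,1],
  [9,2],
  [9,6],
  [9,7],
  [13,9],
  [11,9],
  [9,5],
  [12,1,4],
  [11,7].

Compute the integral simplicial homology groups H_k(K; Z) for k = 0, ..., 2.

Take the total order 1 < 2 < 3 < 4 < 5 < 6 < 7 < 8 < 9 < 10 < 11 < 12 < 13 on the vertex set. Then K (dimension 2) consists of the simplices:

  0-simplices (13): [1], [2], [3], [4], [5], [6], [7], [8], [9], [10], [11], [12], [13]
  1-simplices (18): [1,3], [1,4], [1,12], [2,6], [2,9], [3,4], [3,12], [4,12], [5,9], [5,13], [6,9], [7,9], [7,11], [8,9], [8,10], [9,10], [9,11], [9,13]
  2-simplices (4): [1,3,4], [1,3,12], [1,4,12], [3,4,12]

so the chain groups are C_0 ≅ Z^13, C_1 ≅ Z^18, C_2 ≅ Z^4.

The boundary map ∂_1: C_1 → C_0 maps an edge to its endpoints' difference, ∂[p,q] = q − p.
The 13×18 boundary matrix has rank 11 and Smith normal form diag(1,1,1,1,1,1,1,1,1,1,1).

Boundary ∂_2: C_2 → C_1 sends each 2-simplex [p,q,r] to [q,r] − [p,r] + [p,q]. For instance
  ∂[1,3,4] = [3,4] − [1,4] + [1,3],
  ∂[1,3,12] = [3,12] − [1,12] + [1,3].
The resulting 18×4 matrix has rank 3, and its Smith normal form has invariant factors (1,1,1).

From H_k ≅ ker(∂_k) / im(∂_{k+1}) we obtain:

  H_0: rank C_0 − rank ∂_1 = 13 − 11 = 2, and the invariant factors of ∂_1 are all 1, so H_0 ≅ Z^2.
  H_1: rank ker ∂_1 − rank ∂_2 = (18 − 11) − 3 = 4, and the invariant factors of ∂_2 are all 1, so H_1 ≅ Z^4.
  H_2: rank ker ∂_2 − rank ∂_3 = (4 − 3) − 0 = 1, and there is no ∂_3, so H_2 ≅ Z.

As a check, the Euler characteristic is 13 − 18 + 4 = -1, which agrees with 2 − 4 + 1 = -1.

H_0 = Z^2,  H_1 = Z^4,  H_2 = Z.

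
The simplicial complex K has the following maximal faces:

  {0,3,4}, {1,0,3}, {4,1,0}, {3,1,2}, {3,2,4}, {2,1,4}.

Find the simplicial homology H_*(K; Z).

H_0 ≅ Z,  H_1 = 0,  H_2 ≅ Z.

Fix the vertex order 0 < 1 < 2 < 3 < 4 and write every simplex with vertices in increasing order. Then dim K = 2 and the simplices of K are:

  0-simplices (5): [0], [1], [2], [3], [4]
  1-simplices (9): [0,1], [0,3], [0,4], [1,2], [1,3], [1,4], [2,3], [2,4], [3,4]
  2-simplices (6): [0,1,3], [0,1,4], [0,3,4], [1,2,3], [1,2,4], [2,3,4]

so the chain groups are C_0 ≅ Z^5, C_1 ≅ Z^9, C_2 ≅ Z^6.

Boundary ∂_1: C_1 → C_0 maps an edge to its endpoints' difference, ∂[p,q] = q − p. For instance
  ∂[0,4] = [4] − [0].
This gives a 5×9 integer matrix of rank 4; reducing to Smith normal form yields diagonal entries (1,1,1,1).

Boundary ∂_2: C_2 → C_1 maps a triangle to the signed sum of its edges. For instance
  ∂[1,2,4] = [2,4] − [1,4] + [1,2],
  ∂[1,2,3] = [2,3] − [1,3] + [1,2].
This gives a 9×6 integer matrix of rank 5; reducing to Smith normal form yields diagonal entries (1,1,1,1,1).

Now H_k = ker ∂_k / im ∂_{k+1}, so:

  H_0: rank C_0 − rank ∂_1 = 5 − 4 = 1, and the invariant factors of ∂_1 are all 1, so H_0 = Z.
  H_1: rank ker ∂_1 − rank ∂_2 = (9 − 4) − 5 = 0, and the invariant factors of ∂_2 are all 1, so H_1 = 0.
  H_2: rank ker ∂_2 − rank ∂_3 = (6 − 5) − 0 = 1, and there is no ∂_3, so H_2 = Z.

(K is a triangulation of the 2-sphere S^2.)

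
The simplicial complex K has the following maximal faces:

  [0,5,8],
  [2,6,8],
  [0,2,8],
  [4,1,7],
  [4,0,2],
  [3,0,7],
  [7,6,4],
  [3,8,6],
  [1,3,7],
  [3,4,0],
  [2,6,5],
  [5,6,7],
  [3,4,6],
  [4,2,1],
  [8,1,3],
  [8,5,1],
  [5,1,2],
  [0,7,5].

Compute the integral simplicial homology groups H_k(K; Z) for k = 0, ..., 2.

H_0 = Z,  H_1 = Z ⊕ Z/2,  H_2 = 0.

K has 9 vertices, 27 edges, 18 triangles.
rank ∂_0 = 0, rank ∂_1 = 8 ⇒ b_0 = 9 − 0 − 8 = 1; all invariant factors of ∂_1 are 1 so no torsion. So H_0 ≅ Z.
rank ∂_1 = 8, rank ∂_2 = 18 ⇒ b_1 = 27 − 8 − 18 = 1; ∂_2 has invariant factor(s) [2] giving torsion. So H_1 ≅ Z ⊕ Z/2.
rank ∂_2 = 18, rank ∂_3 = 0 ⇒ b_2 = 18 − 18 − 0 = 0. So H_2 ≅ 0.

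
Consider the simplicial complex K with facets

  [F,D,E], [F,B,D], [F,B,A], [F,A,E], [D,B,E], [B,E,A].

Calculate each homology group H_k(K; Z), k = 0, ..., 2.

Take the total order A < B < D < E < F on the vertex set. Then K (dimension 2) consists of the simplices:

  0-simplices (5): A, B, D, E, F
  1-simplices (9): AB, AE, AF, BD, BE, BF, DE, DF, EF
  2-simplices (6): ABE, ABF, AEF, BDE, BDF, DEF

Hence C_0 ≅ Z^5, C_1 ≅ Z^9, C_2 ≅ Z^6.

Boundary ∂_1: C_1 → C_0 maps an edge to its endpoints' difference, ∂[p,q] = q − p. For instance
  ∂DF = F − D.
The resulting 5×9 matrix has rank 4, and its Smith normal form has invariant factors (1,1,1,1).

Boundary ∂_2: C_2 → C_1 sends each 2-simplex [p,q,r] to [q,r] − [p,r] + [p,q]. For instance
  ∂BDF = DF − BF + BD,
  ∂DEF = EF − DF + DE.
As a 9×6 matrix over Z this has rank 5, with invariant factors (1,1,1,1,1).

From H_k ≅ ker(∂_k) / im(∂_{k+1}) we obtain:

  H_0: rank C_0 − rank ∂_1 = 5 − 4 = 1, and the invariant factors of ∂_1 are all 1, so H_0 = Z.
  H_1: rank ker ∂_1 − rank ∂_2 = (9 − 4) − 5 = 0, and the invariant factors of ∂_2 are all 1, so H_1 = 0.
  H_2: rank ker ∂_2 − rank ∂_3 = (6 − 5) − 0 = 1, and there is no ∂_3, so H_2 = Z.

H_0 = Z,  H_1 = 0,  H_2 = Z.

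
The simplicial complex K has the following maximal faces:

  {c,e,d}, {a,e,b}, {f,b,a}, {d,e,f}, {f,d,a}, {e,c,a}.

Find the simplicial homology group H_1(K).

Take the total order a < b < c < d < e < f on the vertex set. Then K (dimension 2) consists of the simplices:

  0-simplices (6): a, b, c, d, e, f
  1-simplices (12): ab, ac, ad, ae, af, be, bf, cd, ce, de, df, ef
  2-simplices (6): abe, abf, ace, adf, cde, def

Hence C_0 ≅ Z^6, C_1 ≅ Z^12, C_2 ≅ Z^6.

∂_1: C_1 → C_0 maps an edge to its endpoints' difference, ∂[p,q] = q − p. For instance
  ∂ef = f − e.
This gives a 6×12 integer matrix of rank 5; reducing to Smith normal form yields diagonal entries (1,1,1,1,1).

∂_2: C_2 → C_1 sends each 2-simplex [p,q,r] to [q,r] − [p,r] + [p,q]. For instance
  ∂abe = be − ae + ab,
  ∂adf = df − af + ad.
This gives a 12×6 integer matrix of rank 6; reducing to Smith normal form yields diagonal entries (1,1,1,1,1,1).

Now H_k = ker ∂_k / im ∂_{k+1}, so:

  H_1: rank ker ∂_1 − rank ∂_2 = (12 − 5) − 6 = 1, and the invariant factors of ∂_2 are all 1, so H_1 ≅ Z.

(K is a triangulation of the cylinder S^1 x I.)

H_1 = Z.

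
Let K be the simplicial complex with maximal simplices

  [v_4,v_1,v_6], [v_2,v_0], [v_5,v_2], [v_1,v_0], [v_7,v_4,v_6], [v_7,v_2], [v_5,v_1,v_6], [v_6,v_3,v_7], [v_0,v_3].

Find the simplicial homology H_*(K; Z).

Take the total order v_0 < v_1 < v_2 < v_3 < v_4 < v_5 < v_6 < v_7 on the vertex set. Then K (dimension 2) consists of the simplices:

  0-simplices (8): [v_0], [v_1], [v_2], [v_3], [v_4], [v_5], [v_6], [v_7]
  1-simplices (14): [v_0,v_1], [v_0,v_2], [v_0,v_3], [v_1,v_4], [v_1,v_5], [v_1,v_6], [v_2,v_5], [v_2,v_7], [v_3,v_6], [v_3,v_7], [v_4,v_6], [v_4,v_7], [v_5,v_6], [v_6,v_7]
  2-simplices (4): [v_1,v_4,v_6], [v_1,v_5,v_6], [v_3,v_6,v_7], [v_4,v_6,v_7]

so the chain groups are C_0 ≅ Z^8, C_1 ≅ Z^14, C_2 ≅ Z^4.

The boundary map ∂_1: C_1 → C_0 maps an edge to its endpoints' difference, ∂[p,q] = q − p. For instance
  ∂[v_0,v_2] = [v_2] − [v_0].
The 8×14 boundary matrix has rank 7 and Smith normal form diag(1,1,1,1,1,1,1).

The boundary map ∂_2: C_2 → C_1 acts by ∂[p,q,r] = [q,r] − [p,r] + [p,q]. For instance
  ∂[v_1,v_5,v_6] = [v_5,v_6] − [v_1,v_6] + [v_1,v_5],
  ∂[v_1,v_4,v_6] = [v_4,v_6] − [v_1,v_6] + [v_1,v_4].
As a 14×4 matrix over Z this has rank 4, with invariant factors (1,1,1,1).

Reading off H_k = ker ∂_k / im ∂_{k+1}:

  H_0: rank C_0 − rank ∂_1 = 8 − 7 = 1, and the invariant factors of ∂_1 are all 1, so H_0 = Z.
  H_1: rank ker ∂_1 − rank ∂_2 = (14 − 7) − 4 = 3, and the invariant factors of ∂_2 are all 1, so H_1 = Z^3.
  H_2: rank ker ∂_2 − rank ∂_3 = (4 − 4) − 0 = 0, and there is no ∂_3, so H_2 = 0.

H_0 ≅ Z,  H_1 ≅ Z^3,  H_2 = 0.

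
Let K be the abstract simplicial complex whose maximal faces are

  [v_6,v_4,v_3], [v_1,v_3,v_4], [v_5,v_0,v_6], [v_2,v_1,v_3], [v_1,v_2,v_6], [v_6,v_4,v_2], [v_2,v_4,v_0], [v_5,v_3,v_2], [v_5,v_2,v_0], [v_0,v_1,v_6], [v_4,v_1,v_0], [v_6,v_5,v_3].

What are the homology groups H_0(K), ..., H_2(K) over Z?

Fix the vertex order v_0 < v_1 < v_2 < v_3 < v_4 < v_5 < v_6 and write every simplex with vertices in increasing order. Then dim K = 2 and the simplices of K are:

  0-simplices (7): [v_0], [v_1], [v_2], [v_3], [v_4], [v_5], [v_6]
  1-simplices (18): (18 of them)
  2-simplices (12): (12 of them)

giving chain groups C_0 ≅ Z^7, C_1 ≅ Z^18, C_2 ≅ Z^12.

∂_1: C_1 → C_0 maps an edge to its endpoints' difference, ∂[p,q] = q − p. For instance
  ∂[v_3,v_5] = [v_5] − [v_3].
The resulting 7×18 matrix has rank 6, and its Smith normal form has invariant factors (1,1,1,1,1,1).

∂_2: C_2 → C_1 maps a triangle to the signed sum of its edges. For instance
  ∂[v_1,v_2,v_3] = [v_2,v_3] − [v_1,v_3] + [v_1,v_2],
  ∂[v_1,v_3,v_4] = [v_3,v_4] − [v_1,v_4] + [v_1,v_3].
The resulting 18×12 matrix has rank 12, and its Smith normal form has invariant factors (1,1,1,1,1,1,1,1,1,1,1,2).

Reading off H_k = ker ∂_k / im ∂_{k+1}:

  H_0: rank C_0 − rank ∂_1 = 7 − 6 = 1, and the invariant factors of ∂_1 are all 1, so H_0 = Z.
  H_1: rank ker ∂_1 − rank ∂_2 = (18 − 6) − 12 = 0, and ∂_2 has invariant factor 2 > 1, so H_1 = Z/2Z.
  H_2: rank ker ∂_2 − rank ∂_3 = (12 − 12) − 0 = 0, and there is no ∂_3, so H_2 = 0.

H_0 ≅ Z,  H_1 ≅ Z/2Z,  H_2 = 0.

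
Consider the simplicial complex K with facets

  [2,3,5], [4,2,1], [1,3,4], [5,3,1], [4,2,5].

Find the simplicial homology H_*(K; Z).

H_0 = Z,  H_1 = Z,  H_2 = 0.

Fix the vertex order 1 < 2 < 3 < 4 < 5 and write every simplex with vertices in increasing order. Then dim K = 2 and the simplices of K are:

  0-simplices (5): [1], [2], [3], [4], [5]
  1-simplices (10): [1,2], [1,3], [1,4], [1,5], [2,3], [2,4], [2,5], [3,4], [3,5], [4,5]
  2-simplices (5): [1,2,4], [1,3,4], [1,3,5], [2,3,5], [2,4,5]

Hence C_0 ≅ Z^5, C_1 ≅ Z^10, C_2 ≅ Z^5.

The boundary map ∂_1: C_1 → C_0 is given by ∂[p,q] = [q] − [p]. For instance
  ∂[2,3] = [3] − [2].
This gives a 5×10 integer matrix of rank 4; reducing to Smith normal form yields diagonal entries (1,1,1,1).

The boundary map ∂_2: C_2 → C_1 sends each 2-simplex [p,q,r] to [q,r] − [p,r] + [p,q]. For instance
  ∂[1,2,4] = [2,4] − [1,4] + [1,2],
  ∂[2,3,5] = [3,5] − [2,5] + [2,3].
The 10×5 boundary matrix has rank 5 and Smith normal form diag(1,1,1,1,1).

Now H_k = ker ∂_k / im ∂_{k+1}, so:

  H_0: rank C_0 − rank ∂_1 = 5 − 4 = 1, and the invariant factors of ∂_1 are all 1, so H_0 ≅ Z.
  H_1: rank ker ∂_1 − rank ∂_2 = (10 − 4) − 5 = 1, and the invariant factors of ∂_2 are all 1, so H_1 ≅ Z.
  H_2: rank ker ∂_2 − rank ∂_3 = (5 − 5) − 0 = 0, and there is no ∂_3, so H_2 ≅ 0.

As a check, the Euler characteristic is 5 − 10 + 5 = 0, which agrees with 1 − 1 + 0 = 0.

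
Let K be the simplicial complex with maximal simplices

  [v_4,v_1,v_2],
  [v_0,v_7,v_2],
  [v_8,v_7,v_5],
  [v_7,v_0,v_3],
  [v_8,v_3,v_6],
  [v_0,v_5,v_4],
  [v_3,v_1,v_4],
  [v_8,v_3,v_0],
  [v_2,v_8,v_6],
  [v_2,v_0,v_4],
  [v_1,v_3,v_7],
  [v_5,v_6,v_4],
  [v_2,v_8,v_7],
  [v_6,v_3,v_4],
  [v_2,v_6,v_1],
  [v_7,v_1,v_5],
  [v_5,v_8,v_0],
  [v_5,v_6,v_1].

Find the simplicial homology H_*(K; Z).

H_0 = Z,  H_1 = Z × Z/2,  H_2 = 0.

Fix the vertex order v_0 < v_1 < v_2 < v_3 < v_4 < v_5 < v_6 < v_7 < v_8 and write every simplex with vertices in increasing order. Then dim K = 2 and the simplices of K are:

  0-simplices (9): [v_0], [v_1], [v_2], [v_3], [v_4], [v_5], [v_6], [v_7], [v_8]
  1-simplices (27): (27 of them)
  2-simplices (18): (18 of them)

Hence C_0 ≅ Z^9, C_1 ≅ Z^27, C_2 ≅ Z^18.

Boundary ∂_1: C_1 → C_0 maps an edge to its endpoints' difference, ∂[p,q] = q − p. For instance
  ∂[v_1,v_2] = [v_2] − [v_1].
The 9×27 boundary matrix has rank 8 and Smith normal form diag(1,1,1,1,1,1,1,1).

Boundary ∂_2: C_2 → C_1 sends each 2-simplex [p,q,r] to [q,r] − [p,r] + [p,q]. For instance
  ∂[v_1,v_2,v_4] = [v_2,v_4] − [v_1,v_4] + [v_1,v_2],
  ∂[v_0,v_2,v_7] = [v_2,v_7] − [v_0,v_7] + [v_0,v_2].
The resulting 27×18 matrix has rank 18, and its Smith normal form has invariant factors (1,1,1,1,1,1,1,1,1,1,1,1,1,1,1,1,1,2).

Computing H_k = (kernel of ∂_k) / (image of ∂_{k+1}):

  H_0: rank C_0 − rank ∂_1 = 9 − 8 = 1, and the invariant factors of ∂_1 are all 1, so H_0 = Z.
  H_1: rank ker ∂_1 − rank ∂_2 = (27 − 8) − 18 = 1, and ∂_2 has invariant factor 2 > 1, so H_1 = Z × Z/2.
  H_2: rank ker ∂_2 − rank ∂_3 = (18 − 18) − 0 = 0, and there is no ∂_3, so H_2 = 0.

As a check, the Euler characteristic is 9 − 27 + 18 = 0, which agrees with 1 − 1 + 0 = 0.
(K is a triangulation of the Klein bottle.)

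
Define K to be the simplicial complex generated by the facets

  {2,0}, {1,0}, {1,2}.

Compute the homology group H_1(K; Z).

H_1 = Z.

Order the vertices as 0 < 1 < 2. Listing each simplex with vertices in this order, K has dimension 1 with simplices:

  0-simplices (3): [0], [1], [2]
  1-simplices (3): [0,1], [0,2], [1,2]

giving chain groups C_0 ≅ Z^3, C_1 ≅ Z^3.

The boundary map ∂_1: C_1 → C_0 maps an edge to its endpoints' difference, ∂[p,q] = q − p.
As a 3×3 matrix over Z this has rank 2, with invariant factors (1,1).

Computing H_k = (kernel of ∂_k) / (image of ∂_{k+1}):

  H_1: rank ker ∂_1 − rank ∂_2 = (3 − 2) − 0 = 1, and there is no ∂_2, so H_1 ≅ Z.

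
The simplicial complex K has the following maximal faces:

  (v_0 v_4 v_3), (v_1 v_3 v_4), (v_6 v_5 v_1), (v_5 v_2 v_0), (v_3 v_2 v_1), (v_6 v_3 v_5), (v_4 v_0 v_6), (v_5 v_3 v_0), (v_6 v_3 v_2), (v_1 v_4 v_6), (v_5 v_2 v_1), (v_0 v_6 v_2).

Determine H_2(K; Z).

H_2 ≅ 0.

We work with the vertex ordering v_0 < v_1 < v_2 < v_3 < v_4 < v_5 < v_6. The simplices of K, each written with vertices in increasing order, are:

  0-simplices (7): [v_0], [v_1], [v_2], [v_3], [v_4], [v_5], [v_6]
  1-simplices (18): (18 of them)
  2-simplices (12): (12 of them)

giving chain groups C_0 ≅ Z^7, C_1 ≅ Z^18, C_2 ≅ Z^12.

The boundary map ∂_1: C_1 → C_0 sends each edge [p,q] (with p < q) to q − p. For instance
  ∂[v_2,v_6] = [v_6] − [v_2].
The resulting 7×18 matrix has rank 6, and its Smith normal form has invariant factors (1,1,1,1,1,1).

The boundary map ∂_2: C_2 → C_1 maps a triangle to the signed sum of its edges. For instance
  ∂[v_0,v_2,v_5] = [v_2,v_5] − [v_0,v_5] + [v_0,v_2],
  ∂[v_1,v_3,v_4] = [v_3,v_4] − [v_1,v_4] + [v_1,v_3].
This gives a 18×12 integer matrix of rank 12; reducing to Smith normal form yields diagonal entries (1,1,1,1,1,1,1,1,1,1,1,2).

Reading off H_k = ker ∂_k / im ∂_{k+1}:

  H_2: rank ker ∂_2 − rank ∂_3 = (12 − 12) − 0 = 0, and there is no ∂_3, so H_2 ≅ 0.

(K is a triangulation of the real projective plane RP^2.)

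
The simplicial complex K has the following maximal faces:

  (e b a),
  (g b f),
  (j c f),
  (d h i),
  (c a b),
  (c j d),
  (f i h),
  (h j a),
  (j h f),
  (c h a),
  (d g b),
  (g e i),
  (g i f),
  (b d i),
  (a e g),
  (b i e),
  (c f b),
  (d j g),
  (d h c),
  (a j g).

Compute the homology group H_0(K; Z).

H_0 = Z.

Fix the vertex order a < b < c < d < e < f < g < h < i < j and write every simplex with vertices in increasing order. Then dim K = 2 and the simplices of K are:

  0-simplices (10): a, b, c, d, e, f, g, h, i, j
  1-simplices (30): ab, ac, ae, ag, ah, aj, bc, bd, be, bf, bg, bi, cd, cf, ch, cj, dg, dh, di, dj, eg, ei, fg, fh, fi, fj, gi, gj, hi, hj
  2-simplices (20): abc, abe, ach, aeg, agj, ahj, bcf, bdg, bdi, bei, bfg, cdh, cdj, cfj, dgj, dhi, egi, fgi, fhi, fhj

Hence C_0 ≅ Z^10, C_1 ≅ Z^30, C_2 ≅ Z^20.

∂_1: C_1 → C_0 maps an edge to its endpoints' difference, ∂[p,q] = q − p. For instance
  ∂ei = i − e.
The 10×30 boundary matrix has rank 9 and Smith normal form diag(1,1,1,1,1,1,1,1,1).

∂_2: C_2 → C_1 sends each 2-simplex [p,q,r] to [q,r] − [p,r] + [p,q]. For instance
  ∂ach = ch − ah + ac,
  ∂abc = bc − ac + ab.
The resulting 30×20 matrix has rank 20, and its Smith normal form has invariant factors (1,1,1,1,1,1,1,1,1,1,1,1,1,1,1,1,1,1,1,2).

From H_k ≅ ker(∂_k) / im(∂_{k+1}) we obtain:

  H_0: rank C_0 − rank ∂_1 = 10 − 9 = 1, and the invariant factors of ∂_1 are all 1, so H_0 ≅ Z.

(K is a triangulation of the Klein bottle.)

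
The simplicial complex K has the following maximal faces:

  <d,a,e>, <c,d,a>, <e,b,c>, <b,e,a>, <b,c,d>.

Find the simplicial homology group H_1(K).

Take the total order a < b < c < d < e on the vertex set. Then K (dimension 2) consists of the simplices:

  0-simplices (5): a, b, c, d, e
  1-simplices (10): ab, ac, ad, ae, bc, bd, be, cd, ce, de
  2-simplices (5): abe, acd, ade, bcd, bce

giving chain groups C_0 ≅ Z^5, C_1 ≅ Z^10, C_2 ≅ Z^5.

∂_1: C_1 → C_0 is given by ∂[p,q] = [q] − [p]. For instance
  ∂ac = c − a.
As a 5×10 matrix over Z this has rank 4, with invariant factors (1,1,1,1).

Boundary ∂_2: C_2 → C_1 acts by ∂[p,q,r] = [q,r] − [p,r] + [p,q]. For instance
  ∂bcd = cd − bd + bc,
  ∂acd = cd − ad + ac.
The resulting 10×5 matrix has rank 5, and its Smith normal form has invariant factors (1,1,1,1,1).

Reading off H_k = ker ∂_k / im ∂_{k+1}:

  H_1: rank ker ∂_1 − rank ∂_2 = (10 − 4) − 5 = 1, and the invariant factors of ∂_2 are all 1, so H_1 = Z.

(K is a triangulation of the Möbius band.)

H_1 = Z.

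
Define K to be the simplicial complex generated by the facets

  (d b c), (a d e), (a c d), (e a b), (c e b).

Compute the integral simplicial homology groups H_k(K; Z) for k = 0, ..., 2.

H_0 ≅ Z,  H_1 ≅ Z,  H_2 = 0.

Fix the vertex order a < b < c < d < e and write every simplex with vertices in increasing order. Then dim K = 2 and the simplices of K are:

  0-simplices (5): a, b, c, d, e
  1-simplices (10): ab, ac, ad, ae, bc, bd, be, cd, ce, de
  2-simplices (5): abe, acd, ade, bcd, bce

so the chain groups are C_0 ≅ Z^5, C_1 ≅ Z^10, C_2 ≅ Z^5.

The boundary map ∂_1: C_1 → C_0 sends each edge [p,q] (with p < q) to q − p. For instance
  ∂bc = c − b.
As a 5×10 matrix over Z this has rank 4, with invariant factors (1,1,1,1).

The boundary map ∂_2: C_2 → C_1 maps a triangle to the signed sum of its edges. For instance
  ∂ade = de − ae + ad,
  ∂acd = cd − ad + ac.
This gives a 10×5 integer matrix of rank 5; reducing to Smith normal form yields diagonal entries (1,1,1,1,1).

From H_k ≅ ker(∂_k) / im(∂_{k+1}) we obtain:

  H_0: rank C_0 − rank ∂_1 = 5 − 4 = 1, and the invariant factors of ∂_1 are all 1, so H_0 = Z.
  H_1: rank ker ∂_1 − rank ∂_2 = (10 − 4) − 5 = 1, and the invariant factors of ∂_2 are all 1, so H_1 = Z.
  H_2: rank ker ∂_2 − rank ∂_3 = (5 − 5) − 0 = 0, and there is no ∂_3, so H_2 = 0.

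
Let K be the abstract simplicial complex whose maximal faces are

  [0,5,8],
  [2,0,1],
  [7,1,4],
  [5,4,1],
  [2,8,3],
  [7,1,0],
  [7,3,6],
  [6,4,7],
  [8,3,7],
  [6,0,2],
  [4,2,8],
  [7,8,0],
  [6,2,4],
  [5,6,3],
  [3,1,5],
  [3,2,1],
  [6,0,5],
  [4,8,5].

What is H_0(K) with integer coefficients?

Order the vertices as 0 < 1 < 2 < 3 < 4 < 5 < 6 < 7 < 8. Listing each simplex with vertices in this order, K has dimension 2 with simplices:

  0-simplices (9): [0], [1], [2], [3], [4], [5], [6], [7], [8]
  1-simplices (27): (27 of them)
  2-simplices (18): [0,1,2], [0,1,7], [0,2,6], [0,5,6], [0,5,8], [0,7,8], [1,2,3], [1,3,5], [1,4,5], [1,4,7], [2,3,8], [2,4,6], [2,4,8], [3,5,6], [3,6,7], [3,7,8], [4,5,8], [4,6,7]

Hence C_0 ≅ Z^9, C_1 ≅ Z^27, C_2 ≅ Z^18.

Boundary ∂_1: C_1 → C_0 maps an edge to its endpoints' difference, ∂[p,q] = q − p. For instance
  ∂[1,2] = [2] − [1].
As a 9×27 matrix over Z this has rank 8, with invariant factors (1,1,1,1,1,1,1,1).

Boundary ∂_2: C_2 → C_1 maps a triangle to the signed sum of its edges. For instance
  ∂[0,1,7] = [1,7] − [0,7] + [0,1],
  ∂[4,6,7] = [6,7] − [4,7] + [4,6].
The 27×18 boundary matrix has rank 17 and Smith normal form diag(1,1,1,1,1,1,1,1,1,1,1,1,1,1,1,1,1).

Reading off H_k = ker ∂_k / im ∂_{k+1}:

  H_0: rank C_0 − rank ∂_1 = 9 − 8 = 1, and the invariant factors of ∂_1 are all 1, so H_0 = Z.

H_0 ≅ Z.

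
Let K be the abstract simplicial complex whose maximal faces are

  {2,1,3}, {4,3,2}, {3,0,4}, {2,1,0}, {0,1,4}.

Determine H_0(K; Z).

Order the vertices as 0 < 1 < 2 < 3 < 4. Listing each simplex with vertices in this order, K has dimension 2 with simplices:

  0-simplices (5): [0], [1], [2], [3], [4]
  1-simplices (10): [0,1], [0,2], [0,3], [0,4], [1,2], [1,3], [1,4], [2,3], [2,4], [3,4]
  2-simplices (5): [0,1,2], [0,1,4], [0,3,4], [1,2,3], [2,3,4]

giving chain groups C_0 ≅ Z^5, C_1 ≅ Z^10, C_2 ≅ Z^5.

∂_1: C_1 → C_0 maps an edge to its endpoints' difference, ∂[p,q] = q − p.
The resulting 5×10 matrix has rank 4, and its Smith normal form has invariant factors (1,1,1,1).

The boundary map ∂_2: C_2 → C_1 maps a triangle to the signed sum of its edges. For instance
  ∂[0,3,4] = [3,4] − [0,4] + [0,3],
  ∂[0,1,4] = [1,4] − [0,4] + [0,1].
This gives a 10×5 integer matrix of rank 5; reducing to Smith normal form yields diagonal entries (1,1,1,1,1).

Reading off H_k = ker ∂_k / im ∂_{k+1}:

  H_0: rank C_0 − rank ∂_1 = 5 − 4 = 1, and the invariant factors of ∂_1 are all 1, so H_0 = Z.

H_0 = Z.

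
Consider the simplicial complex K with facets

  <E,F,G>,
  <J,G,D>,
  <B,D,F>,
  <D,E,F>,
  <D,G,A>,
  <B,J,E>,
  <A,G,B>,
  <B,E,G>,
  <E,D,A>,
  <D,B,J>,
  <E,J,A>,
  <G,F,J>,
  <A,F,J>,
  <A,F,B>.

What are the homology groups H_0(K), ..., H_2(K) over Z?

H_0 = Z,  H_1 = Z^2,  H_2 = Z.

Take the total order A < B < D < E < F < G < J on the vertex set. Then K (dimension 2) consists of the simplices:

  0-simplices (7): A, B, D, E, F, G, J
  1-simplices (21): AB, AD, AE, AF, AG, AJ, BD, BE, BF, BG, BJ, DE, DF, DG, DJ, EF, EG, EJ, FG, FJ, GJ
  2-simplices (14): ABF, ABG, ADE, ADG, AEJ, AFJ, BDF, BDJ, BEG, BEJ, DEF, DGJ, EFG, FGJ

so the chain groups are C_0 ≅ Z^7, C_1 ≅ Z^21, C_2 ≅ Z^14.

∂_1: C_1 → C_0 sends each edge [p,q] (with p < q) to q − p. For instance
  ∂BD = D − B.
The resulting 7×21 matrix has rank 6, and its Smith normal form has invariant factors (1,1,1,1,1,1).

The boundary map ∂_2: C_2 → C_1 maps a triangle to the signed sum of its edges. For instance
  ∂ABG = BG − AG + AB,
  ∂ADE = DE − AE + AD.
The resulting 21×14 matrix has rank 13, and its Smith normal form has invariant factors (1,1,1,1,1,1,1,1,1,1,1,1,1).

Now H_k = ker ∂_k / im ∂_{k+1}, so:

  H_0: rank C_0 − rank ∂_1 = 7 − 6 = 1, and the invariant factors of ∂_1 are all 1, so H_0 ≅ Z.
  H_1: rank ker ∂_1 − rank ∂_2 = (21 − 6) − 13 = 2, and the invariant factors of ∂_2 are all 1, so H_1 ≅ Z^2.
  H_2: rank ker ∂_2 − rank ∂_3 = (14 − 13) − 0 = 1, and there is no ∂_3, so H_2 ≅ Z.

As a check, the Euler characteristic is 7 − 21 + 14 = 0, which agrees with 1 − 2 + 1 = 0.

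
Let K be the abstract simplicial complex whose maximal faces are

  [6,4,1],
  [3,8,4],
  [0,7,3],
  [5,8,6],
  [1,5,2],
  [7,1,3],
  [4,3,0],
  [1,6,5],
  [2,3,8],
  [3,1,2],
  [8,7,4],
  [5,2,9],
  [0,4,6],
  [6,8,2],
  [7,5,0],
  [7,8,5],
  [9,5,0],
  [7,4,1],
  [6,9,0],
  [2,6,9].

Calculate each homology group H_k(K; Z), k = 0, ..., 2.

H_0 ≅ Z,  H_1 ≅ Z ⊕ Z_2,  H_2 = 0.

K has 10 vertices, 30 edges, 20 triangles.
rank ∂_0 = 0, rank ∂_1 = 9 ⇒ b_0 = 10 − 0 − 9 = 1; all invariant factors of ∂_1 are 1 so no torsion. So H_0 = Z.
rank ∂_1 = 9, rank ∂_2 = 20 ⇒ b_1 = 30 − 9 − 20 = 1; ∂_2 has invariant factor(s) [2] giving torsion. So H_1 = Z ⊕ Z_2.
rank ∂_2 = 20, rank ∂_3 = 0 ⇒ b_2 = 20 − 20 − 0 = 0. So H_2 = 0.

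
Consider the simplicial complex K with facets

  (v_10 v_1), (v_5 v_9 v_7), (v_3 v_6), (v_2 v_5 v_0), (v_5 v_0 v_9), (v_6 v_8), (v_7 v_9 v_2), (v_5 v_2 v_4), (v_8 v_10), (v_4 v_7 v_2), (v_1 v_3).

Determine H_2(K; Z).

H_2 ≅ 0.

Take the total order v_0 < v_1 < v_2 < v_3 < v_4 < v_5 < v_6 < v_7 < v_8 < v_9 < v_10 on the vertex set. Then K (dimension 2) consists of the simplices:

  0-simplices (11): [v_0], [v_1], [v_2], [v_3], [v_4], [v_5], [v_6], [v_7], [v_8], [v_9], [v_10]
  1-simplices (17): (17 of them)
  2-simplices (6): [v_0,v_2,v_5], [v_0,v_5,v_9], [v_2,v_4,v_5], [v_2,v_4,v_7], [v_2,v_7,v_9], [v_5,v_7,v_9]

so the chain groups are C_0 ≅ Z^11, C_1 ≅ Z^17, C_2 ≅ Z^6.

∂_1: C_1 → C_0 sends each edge [p,q] (with p < q) to q − p. For instance
  ∂[v_5,v_9] = [v_9] − [v_5].
This gives a 11×17 integer matrix of rank 9; reducing to Smith normal form yields diagonal entries (1,1,1,1,1,1,1,1,1).

∂_2: C_2 → C_1 sends each 2-simplex [p,q,r] to [q,r] − [p,r] + [p,q]. For instance
  ∂[v_2,v_4,v_5] = [v_4,v_5] − [v_2,v_5] + [v_2,v_4],
  ∂[v_2,v_7,v_9] = [v_7,v_9] − [v_2,v_9] + [v_2,v_7].
The 17×6 boundary matrix has rank 6 and Smith normal form diag(1,1,1,1,1,1).

Now H_k = ker ∂_k / im ∂_{k+1}, so:

  H_2: rank ker ∂_2 − rank ∂_3 = (6 − 6) − 0 = 0, and there is no ∂_3, so H_2 = 0.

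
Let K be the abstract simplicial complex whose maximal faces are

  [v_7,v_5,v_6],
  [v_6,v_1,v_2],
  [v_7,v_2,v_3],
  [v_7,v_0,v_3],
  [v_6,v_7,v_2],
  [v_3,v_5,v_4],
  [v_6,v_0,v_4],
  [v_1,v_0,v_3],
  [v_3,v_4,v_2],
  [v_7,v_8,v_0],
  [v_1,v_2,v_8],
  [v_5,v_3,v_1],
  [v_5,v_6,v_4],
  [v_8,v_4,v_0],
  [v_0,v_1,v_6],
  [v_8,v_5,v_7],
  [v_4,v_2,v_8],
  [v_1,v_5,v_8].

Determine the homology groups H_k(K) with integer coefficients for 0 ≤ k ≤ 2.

H_0 ≅ Z,  H_1 ≅ Z^2,  H_2 ≅ Z.

Order the vertices as v_0 < v_1 < v_2 < v_3 < v_4 < v_5 < v_6 < v_7 < v_8. Listing each simplex with vertices in this order, K has dimension 2 with simplices:

  0-simplices (9): [v_0], [v_1], [v_2], [v_3], [v_4], [v_5], [v_6], [v_7], [v_8]
  1-simplices (27): (27 of them)
  2-simplices (18): (18 of them)

so the chain groups are C_0 ≅ Z^9, C_1 ≅ Z^27, C_2 ≅ Z^18.

Boundary ∂_1: C_1 → C_0 is given by ∂[p,q] = [q] − [p].
This gives a 9×27 integer matrix of rank 8; reducing to Smith normal form yields diagonal entries (1,1,1,1,1,1,1,1).

The boundary map ∂_2: C_2 → C_1 sends each 2-simplex [p,q,r] to [q,r] − [p,r] + [p,q]. For instance
  ∂[v_5,v_7,v_8] = [v_7,v_8] − [v_5,v_8] + [v_5,v_7],
  ∂[v_1,v_3,v_5] = [v_3,v_5] − [v_1,v_5] + [v_1,v_3].
This gives a 27×18 integer matrix of rank 17; reducing to Smith normal form yields diagonal entries (1,1,1,1,1,1,1,1,1,1,1,1,1,1,1,1,1).

Reading off H_k = ker ∂_k / im ∂_{k+1}:

  H_0: rank C_0 − rank ∂_1 = 9 − 8 = 1, and the invariant factors of ∂_1 are all 1, so H_0 ≅ Z.
  H_1: rank ker ∂_1 − rank ∂_2 = (27 − 8) − 17 = 2, and the invariant factors of ∂_2 are all 1, so H_1 ≅ Z^2.
  H_2: rank ker ∂_2 − rank ∂_3 = (18 − 17) − 0 = 1, and there is no ∂_3, so H_2 ≅ Z.

As a check, the Euler characteristic is 9 − 27 + 18 = 0, which agrees with 1 − 2 + 1 = 0.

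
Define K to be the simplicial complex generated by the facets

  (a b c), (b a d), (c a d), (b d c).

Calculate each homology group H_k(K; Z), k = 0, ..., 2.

H_0 ≅ Z,  H_1 = 0,  H_2 ≅ Z.

Order the vertices as a < b < c < d. Listing each simplex with vertices in this order, K has dimension 2 with simplices:

  0-simplices (4): a, b, c, d
  1-simplices (6): ab, ac, ad, bc, bd, cd
  2-simplices (4): abc, abd, acd, bcd

so the chain groups are C_0 ≅ Z^4, C_1 ≅ Z^6, C_2 ≅ Z^4.

The boundary map ∂_1: C_1 → C_0 is given by ∂[p,q] = [q] − [p].
The 4×6 boundary matrix has rank 3 and Smith normal form diag(1,1,1).

The boundary map ∂_2: C_2 → C_1 maps a triangle to the signed sum of its edges. For instance
  ∂acd = cd − ad + ac,
  ∂abc = bc − ac + ab.
The resulting 6×4 matrix has rank 3, and its Smith normal form has invariant factors (1,1,1).

Reading off H_k = ker ∂_k / im ∂_{k+1}:

  H_0: rank C_0 − rank ∂_1 = 4 − 3 = 1, and the invariant factors of ∂_1 are all 1, so H_0 ≅ Z.
  H_1: rank ker ∂_1 − rank ∂_2 = (6 − 3) − 3 = 0, and the invariant factors of ∂_2 are all 1, so H_1 ≅ 0.
  H_2: rank ker ∂_2 − rank ∂_3 = (4 − 3) − 0 = 1, and there is no ∂_3, so H_2 ≅ Z.

As a check, the Euler characteristic is 4 − 6 + 4 = 2, which agrees with 1 − 0 + 1 = 2.
(K is a triangulation of the 2-sphere S^2.)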